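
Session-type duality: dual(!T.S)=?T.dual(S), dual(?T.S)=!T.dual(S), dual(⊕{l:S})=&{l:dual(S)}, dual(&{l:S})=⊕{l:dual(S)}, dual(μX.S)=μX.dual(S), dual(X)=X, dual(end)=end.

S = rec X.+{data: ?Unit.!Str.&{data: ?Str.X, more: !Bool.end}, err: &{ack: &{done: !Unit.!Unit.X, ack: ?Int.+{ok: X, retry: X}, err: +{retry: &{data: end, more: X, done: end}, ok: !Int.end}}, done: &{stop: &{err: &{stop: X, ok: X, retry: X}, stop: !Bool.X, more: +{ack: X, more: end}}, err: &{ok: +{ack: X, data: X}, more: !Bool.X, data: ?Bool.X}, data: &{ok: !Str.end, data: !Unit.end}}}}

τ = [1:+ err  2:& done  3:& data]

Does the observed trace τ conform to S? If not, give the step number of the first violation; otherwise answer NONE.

NONE

[1] + err  ok  cont: &{ack: &{done: !Unit.!Unit.rec X.…, ack: ?Int.+{ok: rec X.…, retry: rec X.…}, err: +{retry: &{data: end, more: rec X.…, done: end}, ok: !Int.end}}, done: &{stop: &{err: &{stop: rec X.…, ok: rec X.…, retry: rec X.…}, stop: !Bool.rec X.…, more: +{ack: rec X.…, more: end}}, err: &{ok: +{ack: rec X.…, data: rec X.…}, more: !Bool.rec X.…, data: ?Bool.rec X.…}, data: &{ok: !Str.end, data: !Unit.end}}}
[2] & done  ok  cont: &{stop: &{err: &{stop: rec X.…, ok: rec X.…, retry: rec X.…}, stop: !Bool.rec X.…, more: +{ack: rec X.…, more: end}}, err: &{ok: +{ack: rec X.…, data: rec X.…}, more: !Bool.rec X.…, data: ?Bool.rec X.…}, data: &{ok: !Str.end, data: !Unit.end}}
[3] & data  ok  cont: &{ok: !Str.end, data: !Unit.end}
τ conforms to S (length 3)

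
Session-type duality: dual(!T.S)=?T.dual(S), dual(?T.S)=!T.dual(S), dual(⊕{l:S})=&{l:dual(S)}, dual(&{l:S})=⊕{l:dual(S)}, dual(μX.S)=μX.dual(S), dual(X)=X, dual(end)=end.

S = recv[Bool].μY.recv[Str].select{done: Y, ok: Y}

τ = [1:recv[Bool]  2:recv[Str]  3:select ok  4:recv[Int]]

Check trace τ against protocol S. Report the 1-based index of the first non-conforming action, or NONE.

4

step 1: recv[Bool]  ✓  now at μY.…
step 2: recv[Str]  ✓  now at select{done: μY.…, ok: μY.…}
step 3: select ok  ✓  now at μY.…
step 4: got recv[Int], protocol expects recv[Str]  ✗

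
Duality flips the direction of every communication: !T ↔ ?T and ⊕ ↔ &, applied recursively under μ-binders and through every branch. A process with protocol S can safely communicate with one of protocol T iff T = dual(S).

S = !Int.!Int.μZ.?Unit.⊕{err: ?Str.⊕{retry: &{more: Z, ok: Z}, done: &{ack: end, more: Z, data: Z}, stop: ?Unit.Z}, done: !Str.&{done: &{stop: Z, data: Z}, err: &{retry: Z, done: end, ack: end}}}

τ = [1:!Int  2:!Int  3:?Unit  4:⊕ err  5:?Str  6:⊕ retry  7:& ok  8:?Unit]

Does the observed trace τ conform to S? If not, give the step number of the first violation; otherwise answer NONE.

[1] !Int  match  state: !Int.μZ.…
[2] !Int  match  state: μZ.…
[3] ?Unit  match  state: ⊕{err: ?Str.⊕{retry: &{more: μZ.…, ok: μZ.…}, done: &{ack: end, more: μZ.…, data: μZ.…}, stop: ?Unit.μZ.…}, done: !Str.&{done: &{stop: μZ.…, data: μZ.…}, err: &{retry: μZ.…, done: end, ack: end}}}
[4] ⊕ err  match  state: ?Str.⊕{retry: &{more: μZ.…, ok: μZ.…}, done: &{ack: end, more: μZ.…, data: μZ.…}, stop: ?Unit.μZ.…}
[5] ?Str  match  state: ⊕{retry: &{more: μZ.…, ok: μZ.…}, done: &{ack: end, more: μZ.…, data: μZ.…}, stop: ?Unit.μZ.…}
[6] ⊕ retry  match  state: &{more: μZ.…, ok: μZ.…}
[7] & ok  match  state: μZ.…
[8] ?Unit  match  state: ⊕{err: ?Str.⊕{retry: &{more: μZ.…, ok: μZ.…}, done: &{ack: end, more: μZ.…, data: μZ.…}, stop: ?Unit.μZ.…}, done: !Str.&{done: &{stop: μZ.…, data: μZ.…}, err: &{retry: μZ.…, done: end, ack: end}}}
trace exhausted — no violation

NONE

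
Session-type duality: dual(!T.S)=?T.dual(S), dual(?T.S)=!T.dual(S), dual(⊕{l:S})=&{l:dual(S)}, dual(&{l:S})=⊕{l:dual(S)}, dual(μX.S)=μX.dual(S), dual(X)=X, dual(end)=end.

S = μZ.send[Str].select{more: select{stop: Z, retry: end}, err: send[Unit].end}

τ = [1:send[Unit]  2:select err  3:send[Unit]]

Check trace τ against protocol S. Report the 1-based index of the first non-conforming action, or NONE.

@1 got send[Unit], protocol expects send[Str]  ✗

1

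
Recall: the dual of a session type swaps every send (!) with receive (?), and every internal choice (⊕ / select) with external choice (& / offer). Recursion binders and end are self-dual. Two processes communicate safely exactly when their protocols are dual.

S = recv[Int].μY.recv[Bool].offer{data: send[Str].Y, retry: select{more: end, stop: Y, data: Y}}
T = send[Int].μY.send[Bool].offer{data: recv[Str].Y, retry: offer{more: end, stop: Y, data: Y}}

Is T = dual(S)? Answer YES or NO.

recv[Int] ‖ send[Int]  ok
  μY ‖ μY  ok (binder kept)
    recv[Bool] ‖ send[Bool]  ok
      offer{data,retry} ‖ offer{data,retry}  ✗ choice polarity not flipped — not dual

NO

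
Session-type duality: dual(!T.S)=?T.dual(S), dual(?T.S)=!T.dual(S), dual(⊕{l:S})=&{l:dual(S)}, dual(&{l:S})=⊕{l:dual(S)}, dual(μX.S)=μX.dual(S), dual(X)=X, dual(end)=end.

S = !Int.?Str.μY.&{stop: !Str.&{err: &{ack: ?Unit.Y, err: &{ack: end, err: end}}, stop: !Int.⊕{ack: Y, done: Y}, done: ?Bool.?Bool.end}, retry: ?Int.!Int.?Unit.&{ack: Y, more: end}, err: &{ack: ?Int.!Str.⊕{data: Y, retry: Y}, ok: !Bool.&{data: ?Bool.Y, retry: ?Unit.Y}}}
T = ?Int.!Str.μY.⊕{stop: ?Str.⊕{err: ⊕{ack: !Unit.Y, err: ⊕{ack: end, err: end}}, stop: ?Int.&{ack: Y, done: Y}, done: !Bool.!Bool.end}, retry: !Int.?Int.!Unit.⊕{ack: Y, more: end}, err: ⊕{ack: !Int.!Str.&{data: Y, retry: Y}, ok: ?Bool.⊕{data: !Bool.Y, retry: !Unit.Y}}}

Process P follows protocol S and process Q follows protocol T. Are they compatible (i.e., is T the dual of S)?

NO

!Int vs ?Int  ✓
  ?Str vs !Str  ✓
    μY vs μY  ✓ (μ self-dual)
      &{stop,retry,err} vs ⊕{stop,retry,err}  ✓ same labels
        case stop:
          !Str vs ?Str  ✓
            &{err,stop,done} vs ⊕{err,stop,done}  ✓ same labels
              case err:
                &{ack,err} vs ⊕{ack,err}  ✓ same labels
                  case ack:
                    ?Unit vs !Unit  ✓
                      Y vs Y  ✓
                  case err:
                    &{ack,err} vs ⊕{ack,err}  ✓ same labels
                      case ack:
                        end vs end  ✓
                      case err:
                        end vs end  ✓
              case stop:
                !Int vs ?Int  ✓
                  ⊕{ack,done} vs &{ack,done}  ✓ same labels
                    case ack:
                      Y vs Y  ✓
                    case done:
                      Y vs Y  ✓
              case done:
                ?Bool vs !Bool  ✓
                  ?Bool vs !Bool  ✓
                    end vs end  ✓
        case retry:
          ?Int vs !Int  ✓
            !Int vs ?Int  ✓
              ?Unit vs !Unit  ✓
                &{ack,more} vs ⊕{ack,more}  ✓ same labels
                  case ack:
                    Y vs Y  ✓
                  case more:
                    end vs end  ✓
        case err:
          &{ack,ok} vs ⊕{ack,ok}  ✓ same labels
            case ack:
              ?Int vs !Int  ✓
                !Str vs !Str  ✗ same direction on both sides — not dual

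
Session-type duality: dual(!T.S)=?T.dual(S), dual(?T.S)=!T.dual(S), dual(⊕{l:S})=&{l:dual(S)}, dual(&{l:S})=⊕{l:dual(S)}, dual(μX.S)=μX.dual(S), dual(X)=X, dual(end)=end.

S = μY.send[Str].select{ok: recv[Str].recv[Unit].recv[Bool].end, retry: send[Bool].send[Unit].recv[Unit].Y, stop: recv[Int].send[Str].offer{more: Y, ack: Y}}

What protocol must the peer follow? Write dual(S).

μY.recv[Str].offer{ok: send[Str].send[Unit].send[Bool].end, retry: recv[Bool].recv[Unit].send[Unit].Y, stop: send[Int].recv[Str].select{more: Y, ack: Y}}

μY = μY  (μ self-dual)
  send[Str] = recv[Str]
    select{ok,retry,stop} = offer{ok,retry,stop}  (select→offer)
      case ok:
        recv[Str] = send[Str]
          recv[Unit] = send[Unit]
            recv[Bool] = send[Bool]
              dual(end) = end
      case retry:
        send[Bool] = recv[Bool]
          send[Unit] = recv[Unit]
            recv[Unit] = send[Unit]
              dual(Y) = Y
      case stop:
        recv[Int] = send[Int]
          send[Str] = recv[Str]
            offer{more,ack} = select{more,ack}  (offer→select)
              case more:
                dual(Y) = Y
              case ack:
                dual(Y) = Y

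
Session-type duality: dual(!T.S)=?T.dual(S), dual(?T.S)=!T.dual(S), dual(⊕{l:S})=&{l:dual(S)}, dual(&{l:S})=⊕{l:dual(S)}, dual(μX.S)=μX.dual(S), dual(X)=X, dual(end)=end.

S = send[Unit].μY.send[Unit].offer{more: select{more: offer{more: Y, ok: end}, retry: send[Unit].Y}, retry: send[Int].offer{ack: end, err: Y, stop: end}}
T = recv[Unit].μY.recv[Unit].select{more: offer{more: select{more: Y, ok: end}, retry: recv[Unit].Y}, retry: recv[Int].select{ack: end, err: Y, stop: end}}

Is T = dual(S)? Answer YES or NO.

send[Unit] | recv[Unit]  match
  μY | μY  match (rec unchanged)
    send[Unit] | recv[Unit]  match
      offer{more,retry} | select{more,retry}  match same labels
        [more]
          select{more,retry} | offer{more,retry}  match same labels
            [more]
              offer{more,ok} | select{more,ok}  match same labels
                [more]
                  Y | Y  match
                [ok]
                  end | end  match
            [retry]
              send[Unit] | recv[Unit]  match
                Y | Y  match
        [retry]
          send[Int] | recv[Int]  match
            offer{ack,err,stop} | select{ack,err,stop}  match same labels
              [ack]
                end | end  match
              [err]
                Y | Y  match
              [stop]
                end | end  match

YES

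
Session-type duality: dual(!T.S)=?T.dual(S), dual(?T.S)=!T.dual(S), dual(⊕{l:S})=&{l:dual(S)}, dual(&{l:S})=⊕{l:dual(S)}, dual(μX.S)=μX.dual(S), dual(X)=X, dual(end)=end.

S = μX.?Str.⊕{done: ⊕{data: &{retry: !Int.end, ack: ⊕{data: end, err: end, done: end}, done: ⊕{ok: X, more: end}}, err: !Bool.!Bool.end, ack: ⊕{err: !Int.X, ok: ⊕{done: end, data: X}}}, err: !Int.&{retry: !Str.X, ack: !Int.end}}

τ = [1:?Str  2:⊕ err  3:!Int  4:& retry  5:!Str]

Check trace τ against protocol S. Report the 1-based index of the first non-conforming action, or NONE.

NONE

step 1: ?Str  match  now at ⊕{done: ⊕{data: &{retry: !Int.end, ack: ⊕{data: end, err: end, done: end}, done: ⊕{ok: μX.…, more: end}}, err: !Bool.!Bool.end, ack: ⊕{err: !Int.μX.…, ok: ⊕{done: end, data: μX.…}}}, err: !Int.&{retry: !Str.μX.…, ack: !Int.end}}
step 2: ⊕ err  match  now at !Int.&{retry: !Str.μX.…, ack: !Int.end}
step 3: !Int  match  now at &{retry: !Str.μX.…, ack: !Int.end}
step 4: & retry  match  now at !Str.μX.…
step 5: !Str  match  now at μX.…
trace exhausted — no violation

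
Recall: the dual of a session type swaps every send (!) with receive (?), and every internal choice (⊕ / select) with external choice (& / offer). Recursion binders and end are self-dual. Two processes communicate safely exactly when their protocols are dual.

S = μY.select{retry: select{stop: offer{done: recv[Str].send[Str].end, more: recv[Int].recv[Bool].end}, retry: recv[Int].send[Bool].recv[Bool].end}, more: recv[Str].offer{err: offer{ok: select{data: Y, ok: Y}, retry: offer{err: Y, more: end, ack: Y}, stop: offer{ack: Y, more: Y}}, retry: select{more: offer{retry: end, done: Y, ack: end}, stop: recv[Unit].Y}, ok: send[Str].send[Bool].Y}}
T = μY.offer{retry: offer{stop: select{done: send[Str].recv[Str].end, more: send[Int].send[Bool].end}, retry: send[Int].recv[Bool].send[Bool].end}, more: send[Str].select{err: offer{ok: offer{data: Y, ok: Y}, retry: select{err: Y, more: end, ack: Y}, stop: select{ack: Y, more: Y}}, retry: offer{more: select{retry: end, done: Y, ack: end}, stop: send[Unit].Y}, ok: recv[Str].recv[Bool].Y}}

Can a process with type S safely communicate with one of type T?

μY | μY  match (μ self-dual)
  select{retry,more} | offer{retry,more}  match label sets agree
    • retry:
      select{stop,retry} | offer{stop,retry}  match label sets agree
        • stop:
          offer{done,more} | select{done,more}  match label sets agree
            • done:
              recv[Str] | send[Str]  match
                send[Str] | recv[Str]  match
                  end | end  match
            • more:
              recv[Int] | send[Int]  match
                recv[Bool] | send[Bool]  match
                  end | end  match
        • retry:
          recv[Int] | send[Int]  match
            send[Bool] | recv[Bool]  match
              recv[Bool] | send[Bool]  match
                end | end  match
    • more:
      recv[Str] | send[Str]  match
        offer{err,retry,ok} | select{err,retry,ok}  match label sets agree
          • err:
            offer{ok,retry,stop} | offer{ok,retry,stop}  ✗ choice polarity not flipped — not dual

NO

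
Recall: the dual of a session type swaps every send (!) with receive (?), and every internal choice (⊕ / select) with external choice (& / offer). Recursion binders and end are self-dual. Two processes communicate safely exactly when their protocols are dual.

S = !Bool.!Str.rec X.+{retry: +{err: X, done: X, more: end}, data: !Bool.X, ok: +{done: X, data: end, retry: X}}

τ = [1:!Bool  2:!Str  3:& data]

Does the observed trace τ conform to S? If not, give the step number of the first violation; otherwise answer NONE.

@1 !Bool  ✓  state: !Str.rec X.…
@2 !Str  ✓  state: rec X.…
@3 got & data, protocol expects + retry or + data or + ok  ✗

3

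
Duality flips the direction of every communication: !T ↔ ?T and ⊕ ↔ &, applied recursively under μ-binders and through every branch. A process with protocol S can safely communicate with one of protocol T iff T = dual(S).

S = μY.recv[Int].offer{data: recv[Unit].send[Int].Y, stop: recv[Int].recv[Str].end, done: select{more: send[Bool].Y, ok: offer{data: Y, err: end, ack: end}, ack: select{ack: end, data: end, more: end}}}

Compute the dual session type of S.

μY ↦ μY  (μ self-dual)
  recv[Int] ↦ send[Int]
    offer{data,stop,done} ↦ select{data,stop,done}  (&→⊕)
      • data:
        recv[Unit] ↦ send[Unit]
          send[Int] ↦ recv[Int]
            dual(Y) = Y
      • stop:
        recv[Int] ↦ send[Int]
          recv[Str] ↦ send[Str]
            dual(end) = end
      • done:
        select{more,ok,ack} ↦ offer{more,ok,ack}  (⊕→&)
          • more:
            send[Bool] ↦ recv[Bool]
              dual(Y) = Y
          • ok:
            offer{data,err,ack} ↦ select{data,err,ack}  (&→⊕)
              • data:
                dual(Y) = Y
              • err:
                dual(end) = end
              • ack:
                dual(end) = end
          • ack:
            select{ack,data,more} ↦ offer{ack,data,more}  (⊕→&)
              • ack:
                dual(end) = end
              • data:
                dual(end) = end
              • more:
                dual(end) = end

μY.send[Int].select{data: send[Unit].recv[Int].Y, stop: send[Int].send[Str].end, done: offer{more: recv[Bool].Y, ok: select{data: Y, err: end, ack: end}, ack: offer{ack: end, data: end, more: end}}}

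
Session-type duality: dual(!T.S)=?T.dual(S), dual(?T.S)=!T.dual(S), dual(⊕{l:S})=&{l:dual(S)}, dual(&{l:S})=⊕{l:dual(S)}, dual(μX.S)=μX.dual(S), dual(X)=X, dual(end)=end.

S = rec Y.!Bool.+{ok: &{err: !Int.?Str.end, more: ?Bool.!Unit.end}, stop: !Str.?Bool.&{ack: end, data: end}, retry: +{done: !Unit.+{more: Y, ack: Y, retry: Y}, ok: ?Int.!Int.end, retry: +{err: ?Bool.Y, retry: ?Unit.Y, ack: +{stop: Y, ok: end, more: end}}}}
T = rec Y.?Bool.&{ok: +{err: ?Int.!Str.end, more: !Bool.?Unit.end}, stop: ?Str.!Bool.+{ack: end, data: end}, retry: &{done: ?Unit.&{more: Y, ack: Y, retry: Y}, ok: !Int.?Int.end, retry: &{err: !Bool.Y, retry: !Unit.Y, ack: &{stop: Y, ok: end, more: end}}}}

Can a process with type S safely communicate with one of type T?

rec Y | rec Y  match (rec unchanged)
  !Bool | ?Bool  match
    +{ok,stop,retry} | &{ok,stop,retry}  match same labels
      case ok:
        &{err,more} | +{err,more}  match same labels
          case err:
            !Int | ?Int  match
              ?Str | !Str  match
                end | end  match
          case more:
            ?Bool | !Bool  match
              !Unit | ?Unit  match
                end | end  match
      case stop:
        !Str | ?Str  match
          ?Bool | !Bool  match
            &{ack,data} | +{ack,data}  match same labels
              case ack:
                end | end  match
              case data:
                end | end  match
      case retry:
        +{done,ok,retry} | &{done,ok,retry}  match same labels
          case done:
            !Unit | ?Unit  match
              +{more,ack,retry} | &{more,ack,retry}  match same labels
                case more:
                  Y | Y  match
                case ack:
                  Y | Y  match
                case retry:
                  Y | Y  match
          case ok:
            ?Int | !Int  match
              !Int | ?Int  match
                end | end  match
          case retry:
            +{err,retry,ack} | &{err,retry,ack}  match same labels
              case err:
                ?Bool | !Bool  match
                  Y | Y  match
              case retry:
                ?Unit | !Unit  match
                  Y | Y  match
              case ack:
                +{stop,ok,more} | &{stop,ok,more}  match same labels
                  case stop:
                    Y | Y  match
                  case ok:
                    end | end  match
                  case more:
                    end | end  match

YES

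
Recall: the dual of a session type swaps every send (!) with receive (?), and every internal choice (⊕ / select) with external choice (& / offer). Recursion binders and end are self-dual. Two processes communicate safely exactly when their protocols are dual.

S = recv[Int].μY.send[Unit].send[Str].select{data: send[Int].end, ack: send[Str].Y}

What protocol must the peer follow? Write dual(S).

send[Int].μY.recv[Unit].recv[Str].offer{data: recv[Int].end, ack: recv[Str].Y}

recv[Int] = send[Int]
  μY = μY  (μ self-dual)
    send[Unit] = recv[Unit]
      send[Str] = recv[Str]
        select{data,ack} = offer{data,ack}  (⊕→&)
          • data:
            send[Int] = recv[Int]
              end self-dual
          • ack:
            send[Str] = recv[Str]
              Y self-dual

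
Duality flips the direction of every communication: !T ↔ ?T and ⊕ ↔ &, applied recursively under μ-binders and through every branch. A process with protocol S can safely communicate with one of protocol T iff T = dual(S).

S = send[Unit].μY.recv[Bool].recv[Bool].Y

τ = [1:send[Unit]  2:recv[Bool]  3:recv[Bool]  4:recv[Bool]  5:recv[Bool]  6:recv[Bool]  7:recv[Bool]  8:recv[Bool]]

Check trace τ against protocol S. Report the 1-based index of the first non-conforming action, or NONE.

step 1: send[Unit]  ok  now at μY.…
step 2: recv[Bool]  ok  now at recv[Bool].μY.…
step 3: recv[Bool]  ok  now at μY.…
step 4: recv[Bool]  ok  now at recv[Bool].μY.…
step 5: recv[Bool]  ok  now at μY.…
step 6: recv[Bool]  ok  now at recv[Bool].μY.…
step 7: recv[Bool]  ok  now at μY.…
step 8: recv[Bool]  ok  now at recv[Bool].μY.…
all 8 steps conform

NONE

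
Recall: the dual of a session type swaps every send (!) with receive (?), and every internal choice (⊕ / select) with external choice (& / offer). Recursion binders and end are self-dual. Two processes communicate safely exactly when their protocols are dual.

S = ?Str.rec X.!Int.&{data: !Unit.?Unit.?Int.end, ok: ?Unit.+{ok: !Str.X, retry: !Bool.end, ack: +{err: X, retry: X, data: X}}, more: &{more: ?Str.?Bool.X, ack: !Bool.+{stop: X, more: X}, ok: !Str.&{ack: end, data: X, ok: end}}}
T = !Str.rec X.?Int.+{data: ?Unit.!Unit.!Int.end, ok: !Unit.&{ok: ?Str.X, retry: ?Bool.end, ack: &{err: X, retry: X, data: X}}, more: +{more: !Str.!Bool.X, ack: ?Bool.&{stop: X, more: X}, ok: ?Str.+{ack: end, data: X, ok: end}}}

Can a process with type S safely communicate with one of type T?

YES

?Str vs !Str  ✓
  rec X vs rec X  ✓ (binder kept)
    !Int vs ?Int  ✓
      &{data,ok,more} vs +{data,ok,more}  ✓ label sets agree
        case data:
          !Unit vs ?Unit  ✓
            ?Unit vs !Unit  ✓
              ?Int vs !Int  ✓
                end vs end  ✓
        case ok:
          ?Unit vs !Unit  ✓
            +{ok,retry,ack} vs &{ok,retry,ack}  ✓ label sets agree
              case ok:
                !Str vs ?Str  ✓
                  X vs X  ✓
              case retry:
                !Bool vs ?Bool  ✓
                  end vs end  ✓
              case ack:
                +{err,retry,data} vs &{err,retry,data}  ✓ label sets agree
                  case err:
                    X vs X  ✓
                  case retry:
                    X vs X  ✓
                  case data:
                    X vs X  ✓
        case more:
          &{more,ack,ok} vs +{more,ack,ok}  ✓ label sets agree
            case more:
              ?Str vs !Str  ✓
                ?Bool vs !Bool  ✓
                  X vs X  ✓
            case ack:
              !Bool vs ?Bool  ✓
                +{stop,more} vs &{stop,more}  ✓ label sets agree
                  case stop:
                    X vs X  ✓
                  case more:
                    X vs X  ✓
            case ok:
              !Str vs ?Str  ✓
                &{ack,data,ok} vs +{ack,data,ok}  ✓ label sets agree
                  case ack:
                    end vs end  ✓
                  case data:
                    X vs X  ✓
                  case ok:
                    end vs end  ✓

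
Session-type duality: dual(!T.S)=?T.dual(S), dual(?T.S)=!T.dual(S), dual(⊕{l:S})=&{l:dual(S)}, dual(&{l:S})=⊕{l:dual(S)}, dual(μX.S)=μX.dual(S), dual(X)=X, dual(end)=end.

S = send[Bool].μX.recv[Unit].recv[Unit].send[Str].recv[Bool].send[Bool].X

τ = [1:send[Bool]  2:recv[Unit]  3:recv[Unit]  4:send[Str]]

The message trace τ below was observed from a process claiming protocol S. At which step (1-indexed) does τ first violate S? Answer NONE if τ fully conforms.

NONE

[1] send[Bool]  match  now at μX.…
[2] recv[Unit]  match  now at recv[Unit].send[Str].recv[Bool].send[Bool].μX.…
[3] recv[Unit]  match  now at send[Str].recv[Bool].send[Bool].μX.…
[4] send[Str]  match  now at recv[Bool].send[Bool].μX.…
τ conforms to S (length 4)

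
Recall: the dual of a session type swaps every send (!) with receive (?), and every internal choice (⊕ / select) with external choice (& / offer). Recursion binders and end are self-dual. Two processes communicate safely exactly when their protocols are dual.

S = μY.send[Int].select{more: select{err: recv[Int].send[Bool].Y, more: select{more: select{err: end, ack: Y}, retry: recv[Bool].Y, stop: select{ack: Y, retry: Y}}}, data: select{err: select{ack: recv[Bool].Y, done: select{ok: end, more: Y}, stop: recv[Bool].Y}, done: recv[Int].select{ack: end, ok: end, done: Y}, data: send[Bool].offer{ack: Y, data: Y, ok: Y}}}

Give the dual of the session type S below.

μY ↦ μY  (rec unchanged)
  send[Int] ↦ recv[Int]
    select{more,data} ↦ offer{more,data}  (select→offer)
      case more:
        select{err,more} ↦ offer{err,more}  (select→offer)
          case err:
            recv[Int] ↦ send[Int]
              send[Bool] ↦ recv[Bool]
                Y self-dual
          case more:
            select{more,retry,stop} ↦ offer{more,retry,stop}  (select→offer)
              case more:
                select{err,ack} ↦ offer{err,ack}  (select→offer)
                  case err:
                    end self-dual
                  case ack:
                    Y self-dual
              case retry:
                recv[Bool] ↦ send[Bool]
                  Y self-dual
              case stop:
                select{ack,retry} ↦ offer{ack,retry}  (select→offer)
                  case ack:
                    Y self-dual
                  case retry:
                    Y self-dual
      case data:
        select{err,done,data} ↦ offer{err,done,data}  (select→offer)
          case err:
            select{ack,done,stop} ↦ offer{ack,done,stop}  (select→offer)
              case ack:
                recv[Bool] ↦ send[Bool]
                  Y self-dual
              case done:
                select{ok,more} ↦ offer{ok,more}  (select→offer)
                  case ok:
                    end self-dual
                  case more:
                    Y self-dual
              case stop:
                recv[Bool] ↦ send[Bool]
                  Y self-dual
          case done:
            recv[Int] ↦ send[Int]
              select{ack,ok,done} ↦ offer{ack,ok,done}  (select→offer)
                case ack:
                  end self-dual
                case ok:
                  end self-dual
                case done:
                  Y self-dual
          case data:
            send[Bool] ↦ recv[Bool]
              offer{ack,data,ok} ↦ select{ack,data,ok}  (&→⊕)
                case ack:
                  Y self-dual
                case data:
                  Y self-dual
                case ok:
                  Y self-dual

μY.recv[Int].offer{more: offer{err: send[Int].recv[Bool].Y, more: offer{more: offer{err: end, ack: Y}, retry: send[Bool].Y, stop: offer{ack: Y, retry: Y}}}, data: offer{err: offer{ack: send[Bool].Y, done: offer{ok: end, more: Y}, stop: send[Bool].Y}, done: send[Int].offer{ack: end, ok: end, done: Y}, data: recv[Bool].select{ack: Y, data: Y, ok: Y}}}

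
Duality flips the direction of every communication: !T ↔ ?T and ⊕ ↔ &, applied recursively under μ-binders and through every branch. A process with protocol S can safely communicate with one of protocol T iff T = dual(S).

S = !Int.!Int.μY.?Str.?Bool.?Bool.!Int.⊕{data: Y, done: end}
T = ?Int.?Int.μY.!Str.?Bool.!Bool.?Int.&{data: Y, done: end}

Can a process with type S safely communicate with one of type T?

NO

!Int vs ?Int  ok
  !Int vs ?Int  ok
    μY vs μY  ok (binder kept)
      ?Str vs !Str  ok
        ?Bool vs ?Bool  ✗ same direction on both sides — not dual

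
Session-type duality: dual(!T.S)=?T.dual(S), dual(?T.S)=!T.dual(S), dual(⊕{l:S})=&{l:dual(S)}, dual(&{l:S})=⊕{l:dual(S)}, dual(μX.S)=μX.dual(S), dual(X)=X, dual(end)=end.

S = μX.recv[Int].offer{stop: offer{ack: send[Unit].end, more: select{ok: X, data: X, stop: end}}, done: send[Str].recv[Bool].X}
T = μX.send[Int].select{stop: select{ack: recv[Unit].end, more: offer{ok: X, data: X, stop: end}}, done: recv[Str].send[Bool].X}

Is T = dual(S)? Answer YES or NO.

μX ‖ μX  match (μ self-dual)
  recv[Int] ‖ send[Int]  match
    offer{stop,done} ‖ select{stop,done}  match label sets agree
      [stop]
        offer{ack,more} ‖ select{ack,more}  match label sets agree
          [ack]
            send[Unit] ‖ recv[Unit]  match
              end ‖ end  match
          [more]
            select{ok,data,stop} ‖ offer{ok,data,stop}  match label sets agree
              [ok]
                X ‖ X  match
              [data]
                X ‖ X  match
              [stop]
                end ‖ end  match
      [done]
        send[Str] ‖ recv[Str]  match
          recv[Bool] ‖ send[Bool]  match
            X ‖ X  match

YES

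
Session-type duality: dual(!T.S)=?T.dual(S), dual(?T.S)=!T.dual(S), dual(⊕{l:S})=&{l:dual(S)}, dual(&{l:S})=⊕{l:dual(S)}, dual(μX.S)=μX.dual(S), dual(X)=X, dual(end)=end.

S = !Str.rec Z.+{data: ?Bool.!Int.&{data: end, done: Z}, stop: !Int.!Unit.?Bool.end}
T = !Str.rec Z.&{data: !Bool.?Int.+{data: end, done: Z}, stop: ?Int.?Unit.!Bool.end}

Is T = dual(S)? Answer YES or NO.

NO

!Str vs !Str  ✗ same direction on both sides — not dual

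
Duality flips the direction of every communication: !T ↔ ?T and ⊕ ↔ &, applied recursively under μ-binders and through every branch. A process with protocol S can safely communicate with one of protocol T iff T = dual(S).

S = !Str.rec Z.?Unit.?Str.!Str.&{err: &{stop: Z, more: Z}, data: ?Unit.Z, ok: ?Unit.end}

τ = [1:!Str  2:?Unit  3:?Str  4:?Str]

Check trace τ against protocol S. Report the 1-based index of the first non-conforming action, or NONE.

4

step 1: !Str  ok  now at rec Z.…
step 2: ?Unit  ok  now at ?Str.!Str.&{err: &{stop: rec Z.…, more: rec Z.…}, data: ?Unit.rec Z.…, ok: ?Unit.end}
step 3: ?Str  ok  now at !Str.&{err: &{stop: rec Z.…, more: rec Z.…}, data: ?Unit.rec Z.…, ok: ?Unit.end}
step 4: got ?Str, protocol expects !Str  ✗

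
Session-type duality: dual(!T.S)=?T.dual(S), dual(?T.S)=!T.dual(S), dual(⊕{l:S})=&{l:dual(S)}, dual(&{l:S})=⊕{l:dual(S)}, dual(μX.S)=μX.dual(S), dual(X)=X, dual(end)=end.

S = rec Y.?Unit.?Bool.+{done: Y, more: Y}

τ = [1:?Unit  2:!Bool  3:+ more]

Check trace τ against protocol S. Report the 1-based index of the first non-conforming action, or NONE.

2

@1 ?Unit  ✓  residual = ?Bool.+{done: rec Y.…, more: rec Y.…}
@2 got !Bool, protocol expects ?Bool  ✗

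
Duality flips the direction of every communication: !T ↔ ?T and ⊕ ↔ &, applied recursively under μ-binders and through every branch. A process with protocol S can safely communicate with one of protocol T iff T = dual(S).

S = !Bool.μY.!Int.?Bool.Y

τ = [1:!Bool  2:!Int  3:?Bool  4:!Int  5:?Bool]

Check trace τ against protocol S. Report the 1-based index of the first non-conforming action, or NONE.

NONE

@1 !Bool  ok  residual = μY.…
@2 !Int  ok  residual = ?Bool.μY.…
@3 ?Bool  ok  residual = μY.…
@4 !Int  ok  residual = ?Bool.μY.…
@5 ?Bool  ok  residual = μY.…
all 5 steps conform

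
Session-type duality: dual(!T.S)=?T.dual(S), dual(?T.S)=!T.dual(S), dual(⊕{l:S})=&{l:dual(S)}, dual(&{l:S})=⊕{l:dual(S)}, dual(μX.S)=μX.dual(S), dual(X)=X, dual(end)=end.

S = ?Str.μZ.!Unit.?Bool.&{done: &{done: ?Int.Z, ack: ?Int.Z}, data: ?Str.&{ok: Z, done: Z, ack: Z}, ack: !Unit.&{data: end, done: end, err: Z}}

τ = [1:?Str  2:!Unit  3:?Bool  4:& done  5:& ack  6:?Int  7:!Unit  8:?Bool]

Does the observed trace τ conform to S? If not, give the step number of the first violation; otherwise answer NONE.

@1 ?Str  ok  now at μZ.…
@2 !Unit  ok  now at ?Bool.&{done: &{done: ?Int.μZ.…, ack: ?Int.μZ.…}, data: ?Str.&{ok: μZ.…, done: μZ.…, ack: μZ.…}, ack: !Unit.&{data: end, done: end, err: μZ.…}}
@3 ?Bool  ok  now at &{done: &{done: ?Int.μZ.…, ack: ?Int.μZ.…}, data: ?Str.&{ok: μZ.…, done: μZ.…, ack: μZ.…}, ack: !Unit.&{data: end, done: end, err: μZ.…}}
@4 & done  ok  now at &{done: ?Int.μZ.…, ack: ?Int.μZ.…}
@5 & ack  ok  now at ?Int.μZ.…
@6 ?Int  ok  now at μZ.…
@7 !Unit  ok  now at ?Bool.&{done: &{done: ?Int.μZ.…, ack: ?Int.μZ.…}, data: ?Str.&{ok: μZ.…, done: μZ.…, ack: μZ.…}, ack: !Unit.&{data: end, done: end, err: μZ.…}}
@8 ?Bool  ok  now at &{done: &{done: ?Int.μZ.…, ack: ?Int.μZ.…}, data: ?Str.&{ok: μZ.…, done: μZ.…, ack: μZ.…}, ack: !Unit.&{data: end, done: end, err: μZ.…}}
trace exhausted — no violation

NONE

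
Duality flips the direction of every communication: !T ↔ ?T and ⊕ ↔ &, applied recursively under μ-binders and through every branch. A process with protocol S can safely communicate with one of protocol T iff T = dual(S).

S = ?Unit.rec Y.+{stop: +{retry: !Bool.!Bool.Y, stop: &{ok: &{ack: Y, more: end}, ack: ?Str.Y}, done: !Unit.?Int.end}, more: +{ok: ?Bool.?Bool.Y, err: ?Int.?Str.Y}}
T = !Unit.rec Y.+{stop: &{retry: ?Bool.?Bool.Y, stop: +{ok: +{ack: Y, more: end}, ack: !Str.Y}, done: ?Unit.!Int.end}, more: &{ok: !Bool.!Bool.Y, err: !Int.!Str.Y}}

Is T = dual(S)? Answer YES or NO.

?Unit vs !Unit  ✓
  rec Y vs rec Y  ✓ (μ self-dual)
    +{stop,more} vs +{stop,more}  ✗ choice polarity not flipped — not dual

NO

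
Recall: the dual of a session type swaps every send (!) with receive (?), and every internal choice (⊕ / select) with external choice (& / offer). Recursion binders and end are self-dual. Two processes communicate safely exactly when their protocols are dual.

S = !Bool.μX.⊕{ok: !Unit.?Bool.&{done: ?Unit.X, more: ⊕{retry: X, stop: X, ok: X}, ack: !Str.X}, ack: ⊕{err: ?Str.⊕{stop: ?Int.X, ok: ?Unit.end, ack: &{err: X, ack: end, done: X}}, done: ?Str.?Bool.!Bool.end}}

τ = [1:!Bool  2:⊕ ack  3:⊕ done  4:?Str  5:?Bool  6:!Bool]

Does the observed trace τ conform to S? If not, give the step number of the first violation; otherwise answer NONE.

NONE

step 1: !Bool  ok  state: μX.…
step 2: ⊕ ack  ok  state: ⊕{err: ?Str.⊕{stop: ?Int.μX.…, ok: ?Unit.end, ack: &{err: μX.…, ack: end, done: μX.…}}, done: ?Str.?Bool.!Bool.end}
step 3: ⊕ done  ok  state: ?Str.?Bool.!Bool.end
step 4: ?Str  ok  state: ?Bool.!Bool.end
step 5: ?Bool  ok  state: !Bool.end
step 6: !Bool  ok  state: end
trace exhausted — no violation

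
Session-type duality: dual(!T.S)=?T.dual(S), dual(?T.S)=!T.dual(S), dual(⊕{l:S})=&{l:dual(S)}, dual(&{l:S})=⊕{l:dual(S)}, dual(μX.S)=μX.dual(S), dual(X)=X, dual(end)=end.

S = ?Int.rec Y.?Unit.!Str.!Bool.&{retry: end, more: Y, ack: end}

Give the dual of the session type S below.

?Int → !Int
  rec Y → rec Y  (μ self-dual)
    ?Unit → !Unit
      !Str → ?Str
        !Bool → ?Bool
          &{retry,more,ack} → +{retry,more,ack}  (external→internal)
            [retry]
              end self-dual
            [more]
              Y self-dual
            [ack]
              end self-dual

!Int.rec Y.!Unit.?Str.?Bool.+{retry: end, more: Y, ack: end}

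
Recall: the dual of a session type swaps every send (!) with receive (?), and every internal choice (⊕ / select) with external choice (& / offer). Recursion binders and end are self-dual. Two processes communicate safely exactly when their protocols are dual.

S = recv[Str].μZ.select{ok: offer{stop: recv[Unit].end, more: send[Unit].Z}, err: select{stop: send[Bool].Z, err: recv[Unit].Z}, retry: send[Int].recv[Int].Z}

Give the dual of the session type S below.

send[Str].μZ.offer{ok: select{stop: send[Unit].end, more: recv[Unit].Z}, err: offer{stop: recv[Bool].Z, err: send[Unit].Z}, retry: recv[Int].send[Int].Z}

recv[Str] ↦ send[Str]
  μZ ↦ μZ  (μ self-dual)
    select{ok,err,retry} ↦ offer{ok,err,retry}  (internal→external)
      case ok:
        offer{stop,more} ↦ select{stop,more}  (external→internal)
          case stop:
            recv[Unit] ↦ send[Unit]
              end self-dual
          case more:
            send[Unit] ↦ recv[Unit]
              Z self-dual
      case err:
        select{stop,err} ↦ offer{stop,err}  (internal→external)
          case stop:
            send[Bool] ↦ recv[Bool]
              Z self-dual
          case err:
            recv[Unit] ↦ send[Unit]
              Z self-dual
      case retry:
        send[Int] ↦ recv[Int]
          recv[Int] ↦ send[Int]
            Z self-dual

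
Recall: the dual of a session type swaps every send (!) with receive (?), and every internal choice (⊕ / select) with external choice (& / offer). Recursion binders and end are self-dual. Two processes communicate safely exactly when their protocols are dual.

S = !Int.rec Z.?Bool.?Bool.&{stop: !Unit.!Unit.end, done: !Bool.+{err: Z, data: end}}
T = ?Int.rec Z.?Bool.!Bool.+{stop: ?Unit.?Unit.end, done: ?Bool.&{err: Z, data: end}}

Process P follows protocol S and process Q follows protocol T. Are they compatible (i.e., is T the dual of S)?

NO

!Int | ?Int  match
  rec Z | rec Z  match (μ self-dual)
    ?Bool | ?Bool  ✗ same direction on both sides — not dual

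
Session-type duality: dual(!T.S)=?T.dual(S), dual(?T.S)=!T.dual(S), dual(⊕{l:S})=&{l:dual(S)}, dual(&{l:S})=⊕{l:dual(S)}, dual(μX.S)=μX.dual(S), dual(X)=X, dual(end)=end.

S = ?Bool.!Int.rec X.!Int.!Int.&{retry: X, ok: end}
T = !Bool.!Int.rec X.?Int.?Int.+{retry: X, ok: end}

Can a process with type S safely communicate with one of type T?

?Bool ‖ !Bool  ok
  !Int ‖ !Int  ✗ same direction on both sides — not dual

NO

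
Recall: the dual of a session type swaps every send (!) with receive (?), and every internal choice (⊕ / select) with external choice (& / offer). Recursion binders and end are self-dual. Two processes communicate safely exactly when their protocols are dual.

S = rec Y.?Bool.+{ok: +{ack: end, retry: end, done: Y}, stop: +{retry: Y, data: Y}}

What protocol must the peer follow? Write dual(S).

rec Y.!Bool.&{ok: &{ack: end, retry: end, done: Y}, stop: &{retry: Y, data: Y}}

rec Y → rec Y  (binder kept)
  ?Bool → !Bool
    +{ok,stop} → &{ok,stop}  (⊕→&)
      • ok:
        +{ack,retry,done} → &{ack,retry,done}  (⊕→&)
          • ack:
            end ↦ end
          • retry:
            end ↦ end
          • done:
            Y ↦ Y
      • stop:
        +{retry,data} → &{retry,data}  (⊕→&)
          • retry:
            Y ↦ Y
          • data:
            Y ↦ Y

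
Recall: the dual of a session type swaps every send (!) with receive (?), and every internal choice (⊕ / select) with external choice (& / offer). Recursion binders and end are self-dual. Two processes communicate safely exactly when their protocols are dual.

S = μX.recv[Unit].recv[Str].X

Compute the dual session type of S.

μX ↦ μX  (binder kept)
  recv[Unit] ↦ send[Unit]
    recv[Str] ↦ send[Str]
      X ↦ X

μX.send[Unit].send[Str].X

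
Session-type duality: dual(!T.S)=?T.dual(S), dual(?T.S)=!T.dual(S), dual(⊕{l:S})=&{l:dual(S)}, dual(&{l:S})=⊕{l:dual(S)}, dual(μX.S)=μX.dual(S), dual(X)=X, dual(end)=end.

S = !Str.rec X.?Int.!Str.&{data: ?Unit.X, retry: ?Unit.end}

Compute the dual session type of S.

?Str.rec X.!Int.?Str.+{data: !Unit.X, retry: !Unit.end}

!Str → ?Str
  rec X → rec X  (μ self-dual)
    ?Int → !Int
      !Str → ?Str
        &{data,retry} → +{data,retry}  (offer→select)
          case data:
            ?Unit → !Unit
              X self-dual
          case retry:
            ?Unit → !Unit
              end self-dual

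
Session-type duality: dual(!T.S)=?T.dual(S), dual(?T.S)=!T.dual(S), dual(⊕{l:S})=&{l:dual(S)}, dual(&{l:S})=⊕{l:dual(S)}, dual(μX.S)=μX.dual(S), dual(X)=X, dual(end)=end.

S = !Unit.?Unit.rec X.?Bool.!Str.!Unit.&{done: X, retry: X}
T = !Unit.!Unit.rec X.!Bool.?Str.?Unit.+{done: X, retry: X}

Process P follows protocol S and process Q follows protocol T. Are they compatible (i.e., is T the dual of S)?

!Unit | !Unit  ✗ same direction on both sides — not dual

NO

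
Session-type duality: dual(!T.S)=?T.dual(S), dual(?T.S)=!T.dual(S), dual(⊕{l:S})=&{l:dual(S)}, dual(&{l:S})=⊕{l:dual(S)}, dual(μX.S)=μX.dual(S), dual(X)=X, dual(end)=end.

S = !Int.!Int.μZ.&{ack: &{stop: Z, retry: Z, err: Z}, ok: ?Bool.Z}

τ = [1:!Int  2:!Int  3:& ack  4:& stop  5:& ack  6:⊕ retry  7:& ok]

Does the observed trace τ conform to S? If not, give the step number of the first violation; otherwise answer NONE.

6

@1 !Int  ok  state: !Int.μZ.…
@2 !Int  ok  state: μZ.…
@3 & ack  ok  state: &{stop: μZ.…, retry: μZ.…, err: μZ.…}
@4 & stop  ok  state: μZ.…
@5 & ack  ok  state: &{stop: μZ.…, retry: μZ.…, err: μZ.…}
@6 got ⊕ retry, protocol expects & stop or & retry or & err  ✗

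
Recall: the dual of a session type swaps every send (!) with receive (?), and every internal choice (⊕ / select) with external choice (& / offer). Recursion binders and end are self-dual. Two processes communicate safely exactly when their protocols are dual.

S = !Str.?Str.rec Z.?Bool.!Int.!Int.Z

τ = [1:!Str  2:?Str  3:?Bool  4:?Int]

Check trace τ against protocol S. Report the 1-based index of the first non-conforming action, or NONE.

@1 !Str  ✓  now at ?Str.rec Z.…
@2 ?Str  ✓  now at rec Z.…
@3 ?Bool  ✓  now at !Int.!Int.rec Z.…
@4 got ?Int, protocol expects !Int  ✗

4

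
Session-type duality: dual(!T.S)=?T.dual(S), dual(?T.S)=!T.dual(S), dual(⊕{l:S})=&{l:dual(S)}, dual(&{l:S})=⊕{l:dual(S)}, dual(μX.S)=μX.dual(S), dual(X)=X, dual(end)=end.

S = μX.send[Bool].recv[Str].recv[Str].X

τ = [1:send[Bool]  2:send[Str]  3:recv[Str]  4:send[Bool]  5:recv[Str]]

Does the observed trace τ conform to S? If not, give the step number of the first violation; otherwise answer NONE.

2

step 1: send[Bool]  ok  state: recv[Str].recv[Str].μX.…
step 2: got send[Str], protocol expects recv[Str]  ✗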